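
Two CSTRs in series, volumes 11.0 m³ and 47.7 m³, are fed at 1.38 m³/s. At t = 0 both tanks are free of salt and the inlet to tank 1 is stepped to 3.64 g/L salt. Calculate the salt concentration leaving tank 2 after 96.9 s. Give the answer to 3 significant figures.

Species balance on tank i: dCᵢ/dt = (Cᵢ₋₁ − Cᵢ)/τᵢ with τᵢ = Vᵢ/Q.
τ₁ = 11.0/1.38 = 7.9710 s; τ₂ = 47.7/1.38 = 34.565 s.
Tank 1: C₁ = C_in(1 − e^(−t/τ₁)). Tank 2 (τ₁ ≠ τ₂): C₂ = C_in[1 − (τ₁ e^(−t/τ₁) − τ₂ e^(−t/τ₂))/(τ₁ − τ₂)].
At t = 96.9: e^(−t/τ₁) = 5.2539e-06, e^(−t/τ₂) = 0.060604.
C₂ = 3.64·[1 − (7.9710·5.2539e-06 − 34.565·0.060604)/(-26.594)] = 3.64·0.92123 = 3.3533 g/L.

3.35 g/L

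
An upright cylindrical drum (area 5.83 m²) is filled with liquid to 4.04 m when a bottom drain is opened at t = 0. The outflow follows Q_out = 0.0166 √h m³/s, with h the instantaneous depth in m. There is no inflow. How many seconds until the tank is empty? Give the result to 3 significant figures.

1410 s

Volume balance on the tank: A dh/dt = −0.0166 √h.
Separate and integrate: 2(√h − √h₀) = −(0.0166/A) t.
Set h = 0: 2√h₀ = (0.0166/A) t_empty ⇒ t_empty = 2A√h₀/0.0166.
t_empty = 2·5.83·√4.04/0.0166 = 11.660·2.0100/0.0166 = 1411.8 s.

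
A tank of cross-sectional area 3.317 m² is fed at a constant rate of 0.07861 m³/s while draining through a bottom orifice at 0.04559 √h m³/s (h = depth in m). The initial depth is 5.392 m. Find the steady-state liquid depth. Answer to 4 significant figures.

2.973 m

A dh/dt = Q_in − 0.04559 √h. Steady state requires inflow = outflow:
Q_in = 0.04559 √h_ss ⇒ √h_ss = 0.07861/0.04559 = 1.72428.
h_ss = 1.72428² = 2.97315 m. (Since h₀ = 5.392 m > h_ss, the level will fall toward this value.)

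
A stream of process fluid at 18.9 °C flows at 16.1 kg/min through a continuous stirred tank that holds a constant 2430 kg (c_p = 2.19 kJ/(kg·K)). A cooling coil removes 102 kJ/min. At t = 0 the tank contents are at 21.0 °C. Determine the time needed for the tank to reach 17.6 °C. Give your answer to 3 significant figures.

M c_p dT/dt = ṁ c_p (T_in − T) − Q̇.
τ = M/ṁ = 150.93 min; T_ss = T_in − Q̇/(ṁ c_p) = 16.007 °C.
T(t) = T_ss + (T₀ − T_ss) e^(−t/τ). Set T = 17.6:
e^(−t/τ) = (17.6 − 16.007)/(21.0 − 16.007) = 0.31903
t = −150.93 · ln(0.31903) = 172.43 min.

172 min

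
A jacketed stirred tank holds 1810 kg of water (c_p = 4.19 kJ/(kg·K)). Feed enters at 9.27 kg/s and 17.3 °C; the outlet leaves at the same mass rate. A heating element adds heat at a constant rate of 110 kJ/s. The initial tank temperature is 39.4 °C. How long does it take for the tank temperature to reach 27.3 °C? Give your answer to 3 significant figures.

193 s

Heat balance on the well-mixed liquid: M c_p dT/dt = ṁ c_p (T_in − T) + 110.
τ = M/ṁ = 195.25 s; T_ss = T_in + Q̇/(ṁ c_p) = 20.132 °C.
T(t) = T_ss + (T₀ − T_ss) e^(−t/τ). Set T = 27.3:
e^(−t/τ) = (27.3 − 20.132)/(39.4 − 20.132) = 0.37201
t = −195.25 · ln(0.37201) = 193.07 s.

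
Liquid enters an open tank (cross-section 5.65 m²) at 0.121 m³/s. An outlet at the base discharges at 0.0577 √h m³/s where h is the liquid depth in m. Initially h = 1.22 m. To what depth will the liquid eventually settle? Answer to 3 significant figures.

4.40 m

Level balance: A dh/dt = 0.121 − 0.0577 √h. Setting dh/dt = 0:
Q_in = 0.0577 √h_ss ⇒ √h_ss = 0.121/0.0577 = 2.0971.
h_ss = 2.0971² = 4.3976 m. (Since h₀ = 1.22 m < h_ss, the level will rise toward this value.)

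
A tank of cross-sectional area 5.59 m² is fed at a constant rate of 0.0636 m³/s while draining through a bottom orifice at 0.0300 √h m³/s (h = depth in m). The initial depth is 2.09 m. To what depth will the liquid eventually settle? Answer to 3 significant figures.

4.49 m

A dh/dt = Q_in − 0.0300 √h. Steady state requires inflow = outflow:
Q_in = 0.0300 √h_ss ⇒ √h_ss = 0.0636/0.0300 = 2.1200.
h_ss = 2.1200² = 4.4944 m. (Since h₀ = 2.09 m < h_ss, the level will rise toward this value.)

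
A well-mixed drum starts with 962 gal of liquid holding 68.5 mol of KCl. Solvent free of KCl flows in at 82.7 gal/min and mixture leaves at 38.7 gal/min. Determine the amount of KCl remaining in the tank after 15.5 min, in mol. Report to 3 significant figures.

Total volume: dV/dt = Q_in − Q_out = 44.000 gal/min, so V(t) = 962 + 44.000 t and V(15.5) = 1644.0 gal.
No KCl enters, so dm/dt = −Q_out · (m/V).
Separate: dm/m = −Q_out dt/V(t) ⇒ ln(m/m₀) = −(Q_out/(Q_in−Q_out)) ln(V/V₀).
m = m₀ (V₀/V)^(Q_out/(Q_in−Q_out)) = 68.5 × (962/1644.0)^(0.87955) = 42.756 mol.

42.8 mol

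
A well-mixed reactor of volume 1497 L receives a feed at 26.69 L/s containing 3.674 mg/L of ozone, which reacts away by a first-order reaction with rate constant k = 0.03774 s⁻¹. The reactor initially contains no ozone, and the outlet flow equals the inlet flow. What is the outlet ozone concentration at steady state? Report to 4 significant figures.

Species balance: V dC/dt = Q C_in − Q C − k V C.
At steady state: 0 = Q C_in − (Q + kV) C_ss, so C_ss = Q C_in/(Q + kV).
C_ss = 26.69·3.674/(26.69 + 0.03774·1497) = 98.0591/83.1868 = 1.17878 mg/L.

1.179 mg/L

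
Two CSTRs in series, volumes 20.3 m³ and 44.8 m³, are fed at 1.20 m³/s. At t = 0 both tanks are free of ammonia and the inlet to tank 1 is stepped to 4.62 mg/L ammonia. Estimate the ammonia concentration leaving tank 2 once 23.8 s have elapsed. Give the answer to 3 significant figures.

1.09 mg/L

Species balance on tank i: dCᵢ/dt = (Cᵢ₋₁ − Cᵢ)/τᵢ with τᵢ = Vᵢ/Q.
τ₁ = 20.3/1.20 = 16.917 s; τ₂ = 44.8/1.20 = 37.333 s.
Tank 1: C₁ = C_in(1 − e^(−t/τ₁)). Tank 2 (τ₁ ≠ τ₂): C₂ = C_in[1 − (τ₁ e^(−t/τ₁) − τ₂ e^(−t/τ₂))/(τ₁ − τ₂)].
At t = 23.8: e^(−t/τ₁) = 0.24490, e^(−t/τ₂) = 0.52861.
C₂ = 4.62·[1 − (16.917·0.24490 − 37.333·0.52861)/(-20.417)] = 4.62·0.23631 = 1.0918 mg/L.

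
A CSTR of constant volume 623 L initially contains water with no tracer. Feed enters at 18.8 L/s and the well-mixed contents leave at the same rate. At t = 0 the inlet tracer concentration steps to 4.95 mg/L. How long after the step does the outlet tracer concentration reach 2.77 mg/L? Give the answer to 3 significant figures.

27.2 s

Species balance: V dC/dt = Q(C_in − C) ⇒ τ = V/Q = 33.138 s.
C(t) = C_in + (C₀ − C_in) e^(−t/τ). Set C = 2.77 and solve for t:
e^(−t/τ) = (C − C_in)/(C₀ − C_in) = (2.77 − 4.95)/(0 − 4.95) = 0.44040
t = −τ ln(…) = 33.138 × 0.82006 = 27.175 s.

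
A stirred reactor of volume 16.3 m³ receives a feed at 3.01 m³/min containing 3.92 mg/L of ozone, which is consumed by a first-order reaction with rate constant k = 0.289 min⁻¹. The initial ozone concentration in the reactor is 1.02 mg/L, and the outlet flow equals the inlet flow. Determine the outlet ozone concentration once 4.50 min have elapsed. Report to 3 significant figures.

1.47 mg/L

V dC/dt = Q(C_in − C) − k V C.
This is linear with rate a = Q/V + k = 0.47366 min⁻¹.
C_ss = Q C_in/(Q + kV) = 1.5283 mg/L; C(t) = C_ss + (C₀ − C_ss) e^(−a t).
C(4.50) = 1.5283 + (-0.50826)·e^(−0.47366·4.50) = 1.5283 + (-0.50826)·0.11866 = 1.4679 mg/L.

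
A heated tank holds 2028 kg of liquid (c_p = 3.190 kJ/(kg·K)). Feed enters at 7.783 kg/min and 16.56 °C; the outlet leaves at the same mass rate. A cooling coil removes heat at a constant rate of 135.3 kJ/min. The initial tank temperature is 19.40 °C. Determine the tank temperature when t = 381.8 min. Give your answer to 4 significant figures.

13.03 °C

M c_p dT/dt = ṁ c_p (T_in − T) − Q̇.
τ = M/ṁ = 260.568 min; T_ss = T_in − Q̇/(ṁ c_p) = 16.56 − 135.3/(7.783·3.190) = 11.1105 °C.
This is linear first-order; T(t) = T_ss + (T₀ − T_ss) e^(−t/τ).
T(381.8) = 11.1105 + (8.28954)·e^(−381.8/260.568) = 11.1105 + (8.28954)·0.231018 = 13.0255 °C.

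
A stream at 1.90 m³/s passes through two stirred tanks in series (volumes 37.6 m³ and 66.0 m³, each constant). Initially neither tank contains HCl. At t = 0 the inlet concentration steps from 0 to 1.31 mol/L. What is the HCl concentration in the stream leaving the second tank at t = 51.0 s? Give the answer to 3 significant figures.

0.741 mol/L

Each tank obeys Vᵢ dCᵢ/dt = Q(Cᵢ₋₁ − Cᵢ), so τᵢ = Vᵢ/Q.
τ₁ = 37.6/1.90 = 19.789 s; τ₂ = 66.0/1.90 = 34.737 s.
Solving the cascade with C₁(0)=C₂(0)=0 gives C₂(t) = C_in[1 − (τ₁ e^(−t/τ₁) − τ₂ e^(−t/τ₂))/(τ₁ − τ₂)].
At t = 51.0: e^(−t/τ₁) = 0.075992, e^(−t/τ₂) = 0.23034.
C₂ = 1.31·[1 − (19.789·0.075992 − 34.737·0.23034)/(-14.947)] = 1.31·0.56530 = 0.74055 mol/L.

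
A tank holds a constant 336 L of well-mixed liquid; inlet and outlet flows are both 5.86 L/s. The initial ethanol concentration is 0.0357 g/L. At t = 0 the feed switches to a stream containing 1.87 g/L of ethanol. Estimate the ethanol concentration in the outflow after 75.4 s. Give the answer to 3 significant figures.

1.38 g/L

Unsteady species balance (constant V, well mixed): V dC/dt = Q(C_in − C).
Rewrite as dC/dt + C/τ = C_in/τ, τ = V/Q = 57.338 s.
Integrating: C(t) = C_in + (C₀ − C_in) e^(−t/τ).
C(75.4) = 1.87 + (0.0357 − 1.87)·e^(−75.4/57.338) = 1.87 + (-1.8343)·0.26847 = 1.3775 g/L.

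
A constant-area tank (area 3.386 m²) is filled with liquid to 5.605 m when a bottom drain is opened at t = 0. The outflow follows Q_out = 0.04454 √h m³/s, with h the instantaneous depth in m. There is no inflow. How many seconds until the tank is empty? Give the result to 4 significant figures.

Volume balance on the tank: A dh/dt = −0.04454 √h.
∫ h^(−1/2) dh = −(0.04454/A) ∫ dt, giving 2√h = 2√h₀ − (0.04454/A) t.
Set h = 0: 2√h₀ = (0.04454/A) t_empty ⇒ t_empty = 2A√h₀/0.04454.
t_empty = 2·3.386·√5.605/0.04454 = 6.77200·2.36749/0.04454 = 359.960 s.

360.0 s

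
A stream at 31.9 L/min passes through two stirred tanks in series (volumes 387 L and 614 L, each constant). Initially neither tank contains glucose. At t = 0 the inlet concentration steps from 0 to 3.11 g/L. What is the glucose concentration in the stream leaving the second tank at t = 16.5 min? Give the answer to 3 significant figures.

0.901 g/L

Time constants: τᵢ = Vᵢ/Q for each well-mixed tank.
τ₁ = 387/31.9 = 12.132 min; τ₂ = 614/31.9 = 19.248 min.
Tank 1: C₁ = C_in(1 − e^(−t/τ₁)). Tank 2 (τ₁ ≠ τ₂): C₂ = C_in[1 − (τ₁ e^(−t/τ₁) − τ₂ e^(−t/τ₂))/(τ₁ − τ₂)].
At t = 16.5: e^(−t/τ₁) = 0.25664, e^(−t/τ₂) = 0.42433.
C₂ = 3.11·[1 − (12.132·0.25664 − 19.248·0.42433)/(-7.1160)] = 3.11·0.28979 = 0.90125 g/L.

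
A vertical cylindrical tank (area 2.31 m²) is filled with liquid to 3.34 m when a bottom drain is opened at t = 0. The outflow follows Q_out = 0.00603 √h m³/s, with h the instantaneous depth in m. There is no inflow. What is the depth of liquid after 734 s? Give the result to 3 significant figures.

Accumulation of liquid (constant cross-section A): A dh/dt = −0.00603 √h.
∫ h^(−1/2) dh = −(0.00603/A) ∫ dt, giving 2√h = 2√h₀ − (0.00603/A) t.
√h = √3.34 − 0.00603·734/(2·2.31) = 1.8276 − 0.95801 = 0.86955.
h = 0.86955² = 0.75612 m.

0.756 m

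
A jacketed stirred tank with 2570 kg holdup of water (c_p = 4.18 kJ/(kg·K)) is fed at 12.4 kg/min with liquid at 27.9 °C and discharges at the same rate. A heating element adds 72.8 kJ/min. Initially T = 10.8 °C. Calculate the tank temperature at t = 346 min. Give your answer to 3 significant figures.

M c_p dT/dt = ṁ c_p (T_in − T) + Q̇.
Rearrange: dT/dt = (T_ss − T)/τ with τ = M/ṁ = 207.26 min and T_ss = T_in + Q̇/(ṁ c_p) = 29.305 °C.
Solution: T(t) = T_ss + (T₀ − T_ss) e^(−t/τ).
T(346) = 29.305 + (-18.505)·e^(−346/207.26) = 29.305 + (-18.505)·0.18836 = 25.819 °C.

25.8 °C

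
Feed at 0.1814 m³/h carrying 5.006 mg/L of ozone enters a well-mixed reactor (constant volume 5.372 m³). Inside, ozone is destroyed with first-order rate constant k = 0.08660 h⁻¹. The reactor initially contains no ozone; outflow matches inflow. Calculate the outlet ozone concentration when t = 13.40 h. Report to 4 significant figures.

V dC/dt = Q(C_in − C) − k V C.
This is linear with rate a = Q/V + k = 0.120368 h⁻¹.
C_ss = Q C_in/(Q + kV) = 1.40437 mg/L; C(t) = C_ss + (C₀ − C_ss) e^(−a t).
C(13.40) = 1.40437 + (-1.40437)·e^(−0.120368·13.40) = 1.40437 + (-1.40437)·0.199303 = 1.12448 mg/L.

1.124 mg/L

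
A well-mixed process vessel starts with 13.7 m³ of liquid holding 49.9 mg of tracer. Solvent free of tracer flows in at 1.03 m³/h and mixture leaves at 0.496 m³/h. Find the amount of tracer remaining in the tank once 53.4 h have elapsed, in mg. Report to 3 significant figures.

Let m(t) be the amount of tracer. Volume: V(t) = V₀ + (Q_in − Q_out) t = 13.7 + 0.53400 t; V(53.4) = 42.216 m³.
No tracer enters, so dm/dt = −Q_out · (m/V).
Separate: dm/m = −Q_out dt/V(t) ⇒ ln(m/m₀) = −(Q_out/(Q_in−Q_out)) ln(V/V₀).
m = m₀ (V₀/V)^(Q_out/(Q_in−Q_out)) = 49.9 × (13.7/42.216)^(0.92884) = 17.544 mg.

17.5 mg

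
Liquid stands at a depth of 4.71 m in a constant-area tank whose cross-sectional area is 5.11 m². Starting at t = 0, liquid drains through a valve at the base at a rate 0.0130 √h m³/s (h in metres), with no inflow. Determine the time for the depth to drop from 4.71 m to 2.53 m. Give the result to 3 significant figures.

456 s

Mass balance (ρ constant): A dh/dt = −0.0130 √h.
∫ h^(−1/2) dh = −(0.0130/A) ∫ dt, giving 2√h = 2√h₀ − (0.0130/A) t.
t = 2A(√h₀ − √h)/0.0130 = 2·5.11·(√4.71 − √2.53)/0.0130
  = 10.220 × (2.1703 − 1.5906) / 0.0130 = 455.70 s.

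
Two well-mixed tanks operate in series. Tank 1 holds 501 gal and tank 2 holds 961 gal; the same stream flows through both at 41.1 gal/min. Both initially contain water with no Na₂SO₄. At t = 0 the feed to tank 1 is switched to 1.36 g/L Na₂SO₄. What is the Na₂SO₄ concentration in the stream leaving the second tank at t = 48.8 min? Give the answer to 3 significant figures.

1.03 g/L

Each tank obeys Vᵢ dCᵢ/dt = Q(Cᵢ₋₁ − Cᵢ), so τᵢ = Vᵢ/Q.
τ₁ = 501/41.1 = 12.190 min; τ₂ = 961/41.1 = 23.382 min.
Solving the cascade with C₁(0)=C₂(0)=0 gives C₂(t) = C_in[1 − (τ₁ e^(−t/τ₁) − τ₂ e^(−t/τ₂))/(τ₁ − τ₂)].
At t = 48.8: e^(−t/τ₁) = 0.018254, e^(−t/τ₂) = 0.12405.
C₂ = 1.36·[1 − (12.190·0.018254 − 23.382·0.12405)/(-11.192)] = 1.36·0.76073 = 1.0346 g/L.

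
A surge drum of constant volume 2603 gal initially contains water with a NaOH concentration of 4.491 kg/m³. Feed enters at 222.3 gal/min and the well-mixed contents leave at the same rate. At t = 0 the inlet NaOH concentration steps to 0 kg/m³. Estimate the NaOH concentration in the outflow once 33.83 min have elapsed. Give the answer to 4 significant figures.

Accumulation = in − out for the solute gives V dC/dt = Q(C_in − C).
Time constant τ = V/Q = 2603/222.3 = 11.7094 min.
Integrating: C(t) = C_in + (C₀ − C_in) e^(−t/τ).
C(33.83) = 0 + (4.491 − 0)·e^(−33.83/11.7094) = 0 + (4.49100)·0.0556245 = 0.249810 kg/m³.

0.2498 kg/m³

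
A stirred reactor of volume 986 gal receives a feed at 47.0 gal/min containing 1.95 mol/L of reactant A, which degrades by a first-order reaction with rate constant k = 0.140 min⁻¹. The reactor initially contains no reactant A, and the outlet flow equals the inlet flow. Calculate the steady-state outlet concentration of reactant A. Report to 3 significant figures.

Accumulation = in − out − consumed: V dC/dt = Q C_in − Q C − k V C.
At steady state: 0 = Q C_in − (Q + kV) C_ss, so C_ss = Q C_in/(Q + kV).
C_ss = 47.0·1.95/(47.0 + 0.140·986) = 91.650/185.04 = 0.49530 mol/L.

0.495 mol/L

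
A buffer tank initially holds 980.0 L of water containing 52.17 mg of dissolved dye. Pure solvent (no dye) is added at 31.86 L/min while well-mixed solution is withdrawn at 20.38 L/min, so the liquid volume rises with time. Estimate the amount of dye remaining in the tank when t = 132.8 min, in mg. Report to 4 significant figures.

9.863 mg

Let m(t) be the amount of dye. Volume: V(t) = V₀ + (Q_in − Q_out) t = 980.0 + 11.4800 t; V(132.8) = 2504.54 L.
No dye enters, so dm/dt = −Q_out · (m/V).
dm/m = −Q_out dt/(V₀ + 11.4800 t); integrating gives ln(m/m₀) = −(Q_out/(Q_in−Q_out)) ln(V/V₀).
m = m₀ (V₀/V)^(Q_out/(Q_in−Q_out)) = 52.17 × (980.0/2504.54)^(1.77526) = 9.86273 mg.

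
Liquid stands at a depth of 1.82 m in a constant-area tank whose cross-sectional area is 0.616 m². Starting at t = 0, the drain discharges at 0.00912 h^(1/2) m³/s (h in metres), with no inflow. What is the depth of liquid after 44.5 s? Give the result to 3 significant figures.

With no inflow, A dh/dt = −0.00912 √h.
This is separable: 2 d(√h)/dt = −0.00912/A, so √h = √h₀ − (0.00912/(2A)) t.
√h = √1.82 − 0.00912·44.5/(2·0.616) = 1.3491 − 0.32942 = 1.0197.
h = 1.0197² = 1.0397 m.

1.04 m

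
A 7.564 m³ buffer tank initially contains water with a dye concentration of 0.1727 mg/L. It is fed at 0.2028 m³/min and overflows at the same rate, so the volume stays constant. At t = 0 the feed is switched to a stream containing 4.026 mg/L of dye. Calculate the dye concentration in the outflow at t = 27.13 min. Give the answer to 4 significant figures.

Unsteady species balance (constant V, well mixed): V dC/dt = Q(C_in − C).
Time constant τ = V/Q = 7.564/0.2028 = 37.2978 min.
Solution: C(t) = C_in + (C₀ − C_in) e^(−t/τ).
C(27.13) = 4.026 + (0.1727 − 4.026)·e^(−27.13/37.2978) = 4.026 + (-3.85330)·0.483169 = 2.16420 mg/L.

2.164 mg/L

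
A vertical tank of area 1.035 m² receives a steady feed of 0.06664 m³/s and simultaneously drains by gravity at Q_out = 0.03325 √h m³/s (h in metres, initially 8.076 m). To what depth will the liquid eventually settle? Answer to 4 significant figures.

A dh/dt = Q_in − 0.03325 √h. Steady state requires inflow = outflow:
Q_in = 0.03325 √h_ss ⇒ √h_ss = 0.06664/0.03325 = 2.00421.
h_ss = 2.00421² = 4.01686 m. (Since h₀ = 8.076 m > h_ss, the level will fall toward this value.)

4.017 m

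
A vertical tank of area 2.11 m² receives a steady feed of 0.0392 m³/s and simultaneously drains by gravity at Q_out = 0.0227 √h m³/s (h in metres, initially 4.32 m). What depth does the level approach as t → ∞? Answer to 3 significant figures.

A dh/dt = Q_in − 0.0227 √h. Steady state requires inflow = outflow:
Q_in = 0.0227 √h_ss ⇒ √h_ss = 0.0392/0.0227 = 1.7269.
h_ss = 1.7269² = 2.9821 m. (Since h₀ = 4.32 m > h_ss, the level will fall toward this value.)

2.98 m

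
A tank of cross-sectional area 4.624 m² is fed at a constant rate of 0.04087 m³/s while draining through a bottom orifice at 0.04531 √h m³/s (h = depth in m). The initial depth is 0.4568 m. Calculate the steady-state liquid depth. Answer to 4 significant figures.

A dh/dt = Q_in − 0.04531 √h. Steady state requires inflow = outflow:
Q_in = 0.04531 √h_ss ⇒ √h_ss = 0.04087/0.04531 = 0.902008.
h_ss = 0.902008² = 0.813619 m. (Since h₀ = 0.4568 m < h_ss, the level will rise toward this value.)

0.8136 m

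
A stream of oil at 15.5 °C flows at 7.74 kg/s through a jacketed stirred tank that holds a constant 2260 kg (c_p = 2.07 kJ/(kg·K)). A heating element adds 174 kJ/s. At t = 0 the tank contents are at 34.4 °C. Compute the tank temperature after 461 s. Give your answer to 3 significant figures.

M c_p dT/dt = ṁ c_p (T_in − T) + Q̇.
Rearrange: dT/dt = (T_ss − T)/τ with τ = M/ṁ = 291.99 s and T_ss = T_in + Q̇/(ṁ c_p) = 26.360 °C.
T approaches T_ss exponentially: T(t) = T_ss + (T₀ − T_ss) e^(−t/τ).
T(461) = 26.360 + (8.0398)·e^(−461/291.99) = 26.360 + (8.0398)·0.20622 = 28.018 °C.

28.0 °C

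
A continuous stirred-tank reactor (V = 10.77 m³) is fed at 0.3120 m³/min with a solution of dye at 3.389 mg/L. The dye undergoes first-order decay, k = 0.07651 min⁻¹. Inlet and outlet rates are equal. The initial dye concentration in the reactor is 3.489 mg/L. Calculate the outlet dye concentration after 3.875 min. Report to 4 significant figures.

V dC/dt = Q(C_in − C) − k V C.
dC/dt = (Q/V) C_in − (Q/V + k) C; effective rate a = Q/V + k = 0.0289694 + 0.07651 = 0.105479 min⁻¹.
C_ss = Q C_in/(Q + kV) = 0.930771 mg/L; C(t) = C_ss + (C₀ − C_ss) e^(−a t).
C(3.875) = 0.930771 + (2.55823)·e^(−0.105479·3.875) = 0.930771 + (2.55823)·0.664492 = 2.63069 mg/L.

2.631 mg/L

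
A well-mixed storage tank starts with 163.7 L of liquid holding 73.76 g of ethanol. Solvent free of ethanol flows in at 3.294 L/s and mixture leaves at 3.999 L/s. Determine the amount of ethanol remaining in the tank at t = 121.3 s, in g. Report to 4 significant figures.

Let m(t) be the amount of ethanol. Volume: V(t) = V₀ + (Q_in − Q_out) t = 163.7 − 0.705000 t; V(121.3) = 78.1835 L.
Solute balance: dm/dt = 0 − Q_out C = −Q_out m/V(t).
Separate: dm/m = −Q_out dt/V(t) ⇒ ln(m/m₀) = −(Q_out/(Q_in−Q_out)) ln(V/V₀).
m = m₀ (V₀/V)^(Q_out/(Q_in−Q_out)) = 73.76 × (163.7/78.1835)^(-5.67234) = 1.11526 g.

1.115 g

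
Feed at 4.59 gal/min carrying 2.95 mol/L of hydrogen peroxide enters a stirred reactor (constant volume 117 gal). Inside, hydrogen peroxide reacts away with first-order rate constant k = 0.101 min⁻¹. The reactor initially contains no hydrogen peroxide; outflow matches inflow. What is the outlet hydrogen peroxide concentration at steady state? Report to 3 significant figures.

V dC/dt = Q(C_in − C) − k V C.
Steady state (dC/dt = 0): C_ss = Q C_in/(Q + kV) = C_in/(1 + kV/Q).
C_ss = 4.59·2.95/(4.59 + 0.101·117) = 13.540/16.407 = 0.82529 mol/L.

0.825 mol/L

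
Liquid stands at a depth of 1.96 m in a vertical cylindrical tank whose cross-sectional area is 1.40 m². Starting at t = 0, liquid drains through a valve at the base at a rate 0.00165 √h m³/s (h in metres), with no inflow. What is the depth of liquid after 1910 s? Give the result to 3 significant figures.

Volume balance on the tank: A dh/dt = −0.00165 √h.
∫ h^(−1/2) dh = −(0.00165/A) ∫ dt, giving 2√h = 2√h₀ − (0.00165/A) t.
√h = √1.96 − 0.00165·1910/(2·1.40) = 1.4000 − 1.1255 = 0.27446.
h = 0.27446² = 0.075331 m.

0.0753 m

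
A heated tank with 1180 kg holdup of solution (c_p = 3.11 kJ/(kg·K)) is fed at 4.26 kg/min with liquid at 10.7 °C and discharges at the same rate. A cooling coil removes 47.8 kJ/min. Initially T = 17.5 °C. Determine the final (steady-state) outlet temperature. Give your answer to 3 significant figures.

7.09 °C

M c_p dT/dt = ṁ c_p (T_in − T) − Q̇.
At steady state dT/dt = 0 ⇒ T_ss = T_in − Q̇/(ṁ c_p) = 10.7 − 47.8/(4.26·3.11) = 7.0921 °C.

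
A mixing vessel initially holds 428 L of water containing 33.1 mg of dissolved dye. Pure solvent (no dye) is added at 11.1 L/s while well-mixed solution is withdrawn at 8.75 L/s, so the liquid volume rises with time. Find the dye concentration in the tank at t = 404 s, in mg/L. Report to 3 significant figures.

0.000310 mg/L

Let m(t) be the amount of dye. Volume: V(t) = V₀ + (Q_in − Q_out) t = 428 + 2.3500 t; V(404) = 1377.4 L.
Species balance (pure solvent in): dm/dt = −Q_out · m/V(t).
Separate: dm/m = −Q_out dt/V(t) ⇒ ln(m/m₀) = −(Q_out/(Q_in−Q_out)) ln(V/V₀).
m = m₀ (V₀/V)^(Q_out/(Q_in−Q_out)) = 33.1 × (428/1377.4)^(3.7234) = 0.42635 mg.
C = m/V = 0.42635/1377.4 = 0.00030953 mg/L.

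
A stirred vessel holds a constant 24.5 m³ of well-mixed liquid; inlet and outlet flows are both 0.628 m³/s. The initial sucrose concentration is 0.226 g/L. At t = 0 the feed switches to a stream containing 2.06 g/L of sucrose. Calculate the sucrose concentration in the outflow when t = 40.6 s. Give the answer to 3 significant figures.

1.41 g/L

Transient balance on the dissolved component: V dC/dt = Q(C_in − C).
So dC/dt = (C_in − C)/τ with τ = V/Q = 24.5/0.628 = 39.013 s.
C approaches C_in exponentially: C(t) = C_in + (C₀ − C_in) e^(−t/τ).
C(40.6) = 2.06 + (0.226 − 2.06)·e^(−40.6/39.013) = 2.06 + (-1.8340)·0.35321 = 1.4122 g/L.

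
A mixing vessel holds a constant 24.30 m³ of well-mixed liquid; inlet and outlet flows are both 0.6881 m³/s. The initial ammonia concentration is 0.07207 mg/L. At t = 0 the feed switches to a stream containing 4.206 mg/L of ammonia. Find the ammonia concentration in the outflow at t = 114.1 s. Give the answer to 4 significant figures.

4.043 mg/L

Transient balance on the dissolved component: V dC/dt = Q(C_in − C).
So dC/dt = (C_in − C)/τ with τ = V/Q = 24.30/0.6881 = 35.3146 s.
This is linear first-order; C(t) = C_in + (C₀ − C_in) e^(−t/τ).
C(114.1) = 4.206 + (0.07207 − 4.206)·e^(−114.1/35.3146) = 4.206 + (-4.13393)·0.0395197 = 4.04263 mg/L.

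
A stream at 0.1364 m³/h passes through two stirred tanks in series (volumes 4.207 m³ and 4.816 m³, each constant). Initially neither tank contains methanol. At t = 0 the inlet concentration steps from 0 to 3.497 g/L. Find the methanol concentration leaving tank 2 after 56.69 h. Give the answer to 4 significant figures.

Species balance on tank i: dCᵢ/dt = (Cᵢ₋₁ − Cᵢ)/τᵢ with τᵢ = Vᵢ/Q.
τ₁ = 4.207/0.1364 = 30.8431 h; τ₂ = 4.816/0.1364 = 35.3079 h.
Tank 1: C₁ = C_in(1 − e^(−t/τ₁)). Tank 2 (τ₁ ≠ τ₂): C₂ = C_in[1 − (τ₁ e^(−t/τ₁) − τ₂ e^(−t/τ₂))/(τ₁ − τ₂)].
At t = 56.69: e^(−t/τ₁) = 0.159133, e^(−t/τ₂) = 0.200771.
C₂ = 3.497·[1 − (30.8431·0.159133 − 35.3079·0.200771)/(-4.46481)] = 3.497·0.511593 = 1.78904 g/L.

1.789 g/L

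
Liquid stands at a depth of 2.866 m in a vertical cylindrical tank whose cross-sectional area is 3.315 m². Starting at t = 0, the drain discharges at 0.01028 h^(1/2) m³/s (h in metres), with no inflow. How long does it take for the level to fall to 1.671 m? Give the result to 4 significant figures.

Accumulation of liquid (constant cross-section A): A dh/dt = −0.01028 √h.
This is separable: 2 d(√h)/dt = −0.01028/A, so √h = √h₀ − (0.01028/(2A)) t.
t = 2A(√h₀ − √h)/0.01028 = 2·3.315·(√2.866 − √1.671)/0.01028
  = 6.63000 × (1.69293 − 1.29267) / 0.01028 = 258.141 s.

258.1 s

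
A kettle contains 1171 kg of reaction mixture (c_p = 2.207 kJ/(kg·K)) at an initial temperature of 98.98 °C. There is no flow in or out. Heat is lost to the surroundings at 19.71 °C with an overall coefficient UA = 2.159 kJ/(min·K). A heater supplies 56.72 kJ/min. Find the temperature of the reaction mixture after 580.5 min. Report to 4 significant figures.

Lumped-capacitance energy balance: M c_p dT/dt = UA(T_amb − T) + Q̇.
dT/dt = (T_ss − T)/τ with T_ss = T_amb + Q̇/UA = 19.71 + 56.72/2.159 = 45.9814 °C, τ = M c_p/UA = 1171·2.207/2.159 = 1197.03 min.
Integrating: T(t) = T_ss + (T₀ − T_ss) e^(−t/τ).
T(580.5) = 45.9814 + (52.9986)·0.615729 = 78.6142 °C.

78.61 °C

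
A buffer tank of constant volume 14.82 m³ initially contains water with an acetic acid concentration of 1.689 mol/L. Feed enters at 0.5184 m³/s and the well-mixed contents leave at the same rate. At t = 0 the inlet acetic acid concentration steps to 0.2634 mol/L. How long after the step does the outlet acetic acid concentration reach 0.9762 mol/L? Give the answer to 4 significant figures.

19.82 s

Species balance: V dC/dt = Q(C_in − C) ⇒ τ = V/Q = 28.5880 s.
C(t) = C_in + (C₀ − C_in) e^(−t/τ). Set C = 0.9762 and solve for t:
e^(−t/τ) = (C − C_in)/(C₀ − C_in) = (0.9762 − 0.2634)/(1.689 − 0.2634) = 0.500000
t = −τ ln(…) = 28.5880 × 0.693147 = 19.8157 s.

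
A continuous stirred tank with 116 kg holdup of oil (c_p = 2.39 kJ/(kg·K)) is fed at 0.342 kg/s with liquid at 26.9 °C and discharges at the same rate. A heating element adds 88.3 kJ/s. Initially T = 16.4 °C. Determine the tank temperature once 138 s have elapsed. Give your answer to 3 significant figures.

56.0 °C

First-law balance (no shaft work): M c_p dT/dt = ṁ c_p (T_in − T) + 88.3.
Rearrange: dT/dt = (T_ss − T)/τ with τ = M/ṁ = 339.18 s and T_ss = T_in + Q̇/(ṁ c_p) = 134.93 °C.
Integrating: T(t) = T_ss + (T₀ − T_ss) e^(−t/τ).
T(138) = 134.93 + (-118.53)·e^(−138/339.18) = 134.93 + (-118.53)·0.66574 = 56.020 °C.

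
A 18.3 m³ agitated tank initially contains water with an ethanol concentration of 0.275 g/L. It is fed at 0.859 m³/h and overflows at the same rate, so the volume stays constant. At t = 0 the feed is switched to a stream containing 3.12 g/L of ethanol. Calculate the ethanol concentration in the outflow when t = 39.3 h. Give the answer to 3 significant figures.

Transient balance on the dissolved component: V dC/dt = Q(C_in − C).
Time constant τ = V/Q = 18.3/0.859 = 21.304 h.
Integrating: C(t) = C_in + (C₀ − C_in) e^(−t/τ).
C(39.3) = 3.12 + (0.275 − 3.12)·e^(−39.3/21.304) = 3.12 + (-2.8450)·0.15807 = 2.6703 g/L.

2.67 g/L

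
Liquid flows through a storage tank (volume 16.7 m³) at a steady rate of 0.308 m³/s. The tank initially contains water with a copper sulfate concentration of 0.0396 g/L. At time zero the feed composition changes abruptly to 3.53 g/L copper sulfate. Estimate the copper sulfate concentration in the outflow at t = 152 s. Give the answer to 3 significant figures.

Species balance on the tank: V dC/dt = Q(C_in − C).
So dC/dt = (C_in − C)/τ with τ = V/Q = 16.7/0.308 = 54.221 s.
This is linear first-order; C(t) = C_in + (C₀ − C_in) e^(−t/τ).
C(152) = 3.53 + (0.0396 − 3.53)·e^(−152/54.221) = 3.53 + (-3.4904)·0.060606 = 3.3185 g/L.

3.32 g/L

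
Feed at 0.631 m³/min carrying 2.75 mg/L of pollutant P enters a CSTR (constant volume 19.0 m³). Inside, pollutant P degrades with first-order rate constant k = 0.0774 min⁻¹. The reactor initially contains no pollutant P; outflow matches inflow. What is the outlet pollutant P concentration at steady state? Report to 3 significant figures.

0.826 mg/L

V dC/dt = Q(C_in − C) − k V C.
Steady state (dC/dt = 0): C_ss = Q C_in/(Q + kV) = C_in/(1 + kV/Q).
C_ss = 0.631·2.75/(0.631 + 0.0774·19.0) = 1.7352/2.1016 = 0.82568 mg/L.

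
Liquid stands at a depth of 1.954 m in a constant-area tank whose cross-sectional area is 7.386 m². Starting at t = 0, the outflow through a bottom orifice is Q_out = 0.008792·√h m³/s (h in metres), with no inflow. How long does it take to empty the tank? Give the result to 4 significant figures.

Mass balance (ρ constant): A dh/dt = −0.008792 √h.
Separate and integrate: 2(√h − √h₀) = −(0.008792/A) t.
Set h = 0: 2√h₀ = (0.008792/A) t_empty ⇒ t_empty = 2A√h₀/0.008792.
t_empty = 2·7.386·√1.954/0.008792 = 14.7720·1.39786/0.008792 = 2348.63 s.

2349 s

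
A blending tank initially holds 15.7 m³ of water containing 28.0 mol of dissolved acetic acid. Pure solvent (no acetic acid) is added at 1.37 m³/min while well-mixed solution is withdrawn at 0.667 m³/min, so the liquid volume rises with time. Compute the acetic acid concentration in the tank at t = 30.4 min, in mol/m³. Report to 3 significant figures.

Total volume: dV/dt = Q_in − Q_out = 0.70300 m³/min, so V(t) = 15.7 + 0.70300 t and V(30.4) = 37.071 m³.
Solute balance: dm/dt = 0 − Q_out C = −Q_out m/V(t).
Separate: dm/m = −Q_out dt/V(t) ⇒ ln(m/m₀) = −(Q_out/(Q_in−Q_out)) ln(V/V₀).
m = m₀ (V₀/V)^(Q_out/(Q_in−Q_out)) = 28.0 × (15.7/37.071)^(0.94879) = 12.392 mol.
C = m/V = 12.392/37.071 = 0.33427 mol/m³.

0.334 mol/m³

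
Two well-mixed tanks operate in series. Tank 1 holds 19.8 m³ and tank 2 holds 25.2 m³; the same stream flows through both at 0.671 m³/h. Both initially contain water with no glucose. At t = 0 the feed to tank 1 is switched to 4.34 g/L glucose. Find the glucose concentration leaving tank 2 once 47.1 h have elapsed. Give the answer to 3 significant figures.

1.79 g/L

Time constants: τᵢ = Vᵢ/Q for each well-mixed tank.
τ₁ = 19.8/0.671 = 29.508 h; τ₂ = 25.2/0.671 = 37.556 h.
Tank 1: C₁ = C_in(1 − e^(−t/τ₁)). Tank 2 (τ₁ ≠ τ₂): C₂ = C_in[1 − (τ₁ e^(−t/τ₁) − τ₂ e^(−t/τ₂))/(τ₁ − τ₂)].
At t = 47.1: e^(−t/τ₁) = 0.20267, e^(−t/τ₂) = 0.28532.
C₂ = 4.34·[1 − (29.508·0.20267 − 37.556·0.28532)/(-8.0477)] = 4.34·0.41162 = 1.7864 g/L.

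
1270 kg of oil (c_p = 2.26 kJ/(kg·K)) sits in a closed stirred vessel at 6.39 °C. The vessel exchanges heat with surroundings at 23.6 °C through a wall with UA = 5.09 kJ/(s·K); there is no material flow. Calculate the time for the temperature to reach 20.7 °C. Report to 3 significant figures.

M c_p dT/dt = −UA(T − T_amb).
τ = M c_p/UA = 563.89 s; T_ss = T_amb = 23.600 °C.
T(t) = T_ss + (T₀ − T_ss)e^(−t/τ); set T = 20.7:
t = −τ ln[(T − T_ss)/(T₀ − T_ss)] = −563.89 · ln(0.16851) = 1004.2 s.

1000 s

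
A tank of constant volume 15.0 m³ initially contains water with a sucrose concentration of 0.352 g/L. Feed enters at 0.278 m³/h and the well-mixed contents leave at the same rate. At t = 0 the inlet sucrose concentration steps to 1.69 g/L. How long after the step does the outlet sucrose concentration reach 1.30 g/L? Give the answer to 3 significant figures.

Species balance: V dC/dt = Q(C_in − C) ⇒ τ = V/Q = 53.957 h.
C(t) = C_in + (C₀ − C_in) e^(−t/τ). Set C = 1.30 and solve for t:
e^(−t/τ) = (C − C_in)/(C₀ − C_in) = (1.30 − 1.69)/(0.352 − 1.69) = 0.29148
t = −τ ln(…) = 53.957 × 1.2328 = 66.517 h.

66.5 h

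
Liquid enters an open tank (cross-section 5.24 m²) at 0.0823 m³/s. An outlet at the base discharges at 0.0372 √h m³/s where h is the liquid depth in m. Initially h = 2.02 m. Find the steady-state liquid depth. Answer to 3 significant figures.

Unsteady balance on liquid volume: A dh/dt = Q_in − 0.0372 √h. At steady state dh/dt = 0:
Q_in = 0.0372 √h_ss ⇒ √h_ss = 0.0823/0.0372 = 2.2124.
h_ss = 2.2124² = 4.8946 m. (Since h₀ = 2.02 m < h_ss, the level will rise toward this value.)

4.89 m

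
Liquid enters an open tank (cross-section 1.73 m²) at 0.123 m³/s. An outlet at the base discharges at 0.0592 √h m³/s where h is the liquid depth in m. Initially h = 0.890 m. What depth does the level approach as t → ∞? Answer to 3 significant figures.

Unsteady balance on liquid volume: A dh/dt = Q_in − 0.0592 √h. At steady state dh/dt = 0:
Q_in = 0.0592 √h_ss ⇒ √h_ss = 0.123/0.0592 = 2.0777.
h_ss = 2.0777² = 4.3168 m. (Since h₀ = 0.890 m < h_ss, the level will rise toward this value.)

4.32 m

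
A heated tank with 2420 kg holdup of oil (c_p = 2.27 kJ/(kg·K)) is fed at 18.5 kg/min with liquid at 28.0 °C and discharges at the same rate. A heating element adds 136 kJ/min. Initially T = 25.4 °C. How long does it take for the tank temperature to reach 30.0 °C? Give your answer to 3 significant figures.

Heat balance on the well-mixed liquid: M c_p dT/dt = ṁ c_p (T_in − T) + 136.
τ = M/ṁ = 130.81 min; T_ss = T_in + Q̇/(ṁ c_p) = 31.238 °C.
T(t) = T_ss + (T₀ − T_ss) e^(−t/τ). Set T = 30.0:
e^(−t/τ) = (30.0 − 31.238)/(25.4 − 31.238) = 0.21212
t = −130.81 · ln(0.21212) = 202.83 min.

203 min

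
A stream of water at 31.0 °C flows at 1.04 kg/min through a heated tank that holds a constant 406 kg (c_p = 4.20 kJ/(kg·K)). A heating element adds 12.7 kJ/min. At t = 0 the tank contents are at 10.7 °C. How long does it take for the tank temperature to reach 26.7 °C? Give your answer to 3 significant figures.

456 min

M c_p dT/dt = ṁ c_p (T_in − T) + Q̇.
τ = M/ṁ = 390.38 min; T_ss = T_in + Q̇/(ṁ c_p) = 33.908 °C.
T(t) = T_ss + (T₀ − T_ss) e^(−t/τ). Set T = 26.7:
e^(−t/τ) = (26.7 − 33.908)/(10.7 − 33.908) = 0.31057
t = −390.38 · ln(0.31057) = 456.50 min.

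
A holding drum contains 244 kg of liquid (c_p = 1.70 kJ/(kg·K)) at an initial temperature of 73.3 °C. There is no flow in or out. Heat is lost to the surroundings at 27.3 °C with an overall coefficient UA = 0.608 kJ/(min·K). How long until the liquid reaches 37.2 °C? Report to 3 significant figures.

1050 min

Unsteady energy balance on the tank contents: M c_p dT/dt = −UA(T − T_amb).
τ = M c_p/UA = 682.24 min; T_ss = T_amb = 27.300 °C.
T(t) = T_ss + (T₀ − T_ss)e^(−t/τ); set T = 37.2:
t = −τ ln[(T − T_ss)/(T₀ − T_ss)] = −682.24 · ln(0.21522) = 1048.0 min.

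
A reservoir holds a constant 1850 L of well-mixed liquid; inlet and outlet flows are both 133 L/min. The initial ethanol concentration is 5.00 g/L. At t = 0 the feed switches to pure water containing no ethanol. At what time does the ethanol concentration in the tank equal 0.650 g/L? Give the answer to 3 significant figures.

28.4 min

Species balance: V dC/dt = Q(C_in − C) ⇒ τ = V/Q = 13.910 min.
C(t) = C_in + (C₀ − C_in) e^(−t/τ). Set C = 0.650 and solve for t:
e^(−t/τ) = (C − C_in)/(C₀ − C_in) = (0.650 − 0)/(5.00 − 0) = 0.13000
t = −τ ln(…) = 13.910 × 2.0402 = 28.379 min.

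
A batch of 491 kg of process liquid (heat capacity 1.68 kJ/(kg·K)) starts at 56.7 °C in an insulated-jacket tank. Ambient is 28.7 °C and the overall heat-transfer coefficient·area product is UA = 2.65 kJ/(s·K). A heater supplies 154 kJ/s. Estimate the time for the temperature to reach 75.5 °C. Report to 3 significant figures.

305 s

Lumped-capacitance energy balance: M c_p dT/dt = UA(T_amb − T) + Q̇.
τ = M c_p/UA = 311.28 s; T_ss = T_amb + Q̇/UA = 28.7 + 154/2.65 = 86.813 °C.
T(t) = T_ss + (T₀ − T_ss)e^(−t/τ); set T = 75.5:
t = −τ ln[(T − T_ss)/(T₀ − T_ss)] = −311.28 · ln(0.37569) = 304.74 s.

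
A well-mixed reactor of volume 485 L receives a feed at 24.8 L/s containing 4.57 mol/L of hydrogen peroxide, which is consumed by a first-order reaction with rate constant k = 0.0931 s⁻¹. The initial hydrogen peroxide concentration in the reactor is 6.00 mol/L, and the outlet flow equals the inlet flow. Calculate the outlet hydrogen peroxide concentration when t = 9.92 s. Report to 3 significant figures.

Accumulation = in − out − consumed: V dC/dt = Q C_in − Q C − k V C.
dC/dt = (Q/V) C_in − (Q/V + k) C; effective rate a = Q/V + k = 0.051134 + 0.0931 = 0.14423 s⁻¹.
C_ss = Q C_in/(Q + kV) = 1.6202 mol/L; C(t) = C_ss + (C₀ − C_ss) e^(−a t).
C(9.92) = 1.6202 + (4.3798)·e^(−0.14423·9.92) = 1.6202 + (4.3798)·0.23912 = 2.6675 mol/L.

2.67 mol/L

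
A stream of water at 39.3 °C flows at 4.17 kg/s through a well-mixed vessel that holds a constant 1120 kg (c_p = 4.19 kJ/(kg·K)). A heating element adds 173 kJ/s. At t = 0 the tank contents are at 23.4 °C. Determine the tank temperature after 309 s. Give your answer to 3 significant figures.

41.0 °C

First-law balance (no shaft work): M c_p dT/dt = ṁ c_p (T_in − T) + 173.
Rearrange: dT/dt = (T_ss − T)/τ with τ = M/ṁ = 268.59 s and T_ss = T_in + Q̇/(ṁ c_p) = 49.201 °C.
This is linear first-order; T(t) = T_ss + (T₀ − T_ss) e^(−t/τ).
T(309) = 49.201 + (-25.801)·e^(−309/268.59) = 49.201 + (-25.801)·0.31649 = 41.036 °C.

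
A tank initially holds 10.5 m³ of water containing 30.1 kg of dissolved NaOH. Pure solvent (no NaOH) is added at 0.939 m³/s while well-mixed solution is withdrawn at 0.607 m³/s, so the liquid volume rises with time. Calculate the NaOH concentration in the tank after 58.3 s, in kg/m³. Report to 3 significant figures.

Total volume: dV/dt = Q_in − Q_out = 0.33200 m³/s, so V(t) = 10.5 + 0.33200 t and V(58.3) = 29.856 m³.
Solute balance: dm/dt = 0 − Q_out C = −Q_out m/V(t).
dm/m = −Q_out dt/(V₀ + 0.33200 t); integrating gives ln(m/m₀) = −(Q_out/(Q_in−Q_out)) ln(V/V₀).
m = m₀ (V₀/V)^(Q_out/(Q_in−Q_out)) = 30.1 × (10.5/29.856)^(1.8283) = 4.4546 kg.
C = m/V = 4.4546/29.856 = 0.14921 kg/m³.

0.149 kg/m³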